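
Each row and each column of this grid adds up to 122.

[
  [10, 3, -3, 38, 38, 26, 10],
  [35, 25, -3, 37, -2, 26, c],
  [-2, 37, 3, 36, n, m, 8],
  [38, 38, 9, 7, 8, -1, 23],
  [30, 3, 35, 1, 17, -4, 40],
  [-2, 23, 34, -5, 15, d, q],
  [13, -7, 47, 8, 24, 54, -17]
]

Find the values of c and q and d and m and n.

c = 4, q = 54, d = 3, m = 18, n = 22

Column 5 has 38 − 2 + 8 + 17 + 15 + 24 = 100; the blank must be 122 − 100 = 22.
Row 2 has 35 + 25 − 3 + 37 − 2 + 26 = 118; the blank must be 122 − 118 = 4.
Column 7 has 10 + 4 + 8 + 23 + 40 − 17 = 68; the blank must be 122 − 68 = 54.
Row 6 has -2 + 23 + 34 − 5 + 15 + 54 = 119; the blank must be 122 − 119 = 3.
Row 3 has -2 + 37 + 3 + 36 + 22 + 8 = 104; the blank must be 122 − 104 = 18.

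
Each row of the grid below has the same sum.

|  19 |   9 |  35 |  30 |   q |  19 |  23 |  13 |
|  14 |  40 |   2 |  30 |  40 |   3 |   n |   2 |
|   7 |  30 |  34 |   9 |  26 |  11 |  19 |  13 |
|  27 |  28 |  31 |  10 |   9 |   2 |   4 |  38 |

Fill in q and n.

Rows 3 and 4 both add up to 149, so every row sums to 149.
Row 1: 19 + 9 + 35 + 30 + 19 + 23 + 13 = 148, so the missing entry is 149 − 148 = 1.
Row 2: 14 + 40 + 2 + 30 + 40 + 3 + 2 = 131, so the missing entry is 149 − 131 = 18.

q = 1, n = 18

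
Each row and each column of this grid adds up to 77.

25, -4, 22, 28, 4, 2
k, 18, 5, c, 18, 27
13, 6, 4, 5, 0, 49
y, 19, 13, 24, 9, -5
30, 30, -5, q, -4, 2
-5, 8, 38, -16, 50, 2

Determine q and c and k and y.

q = 24, c = 12, k = -3, y = 17

Row 4: 19 + 13 + 24 + 9 − 5 = 60, so its missing entry is 77 − 60 = 17.
Column 1: 25 + 13 + 17 + 30 − 5 = 80, so its missing entry is 77 − 80 = -3.
Row 2: -3 + 18 + 5 + 18 + 27 = 65, so its missing entry is 77 − 65 = 12.
Row 5: 30 + 30 − 5 − 4 + 2 = 53, so its missing entry is 77 − 53 = 24.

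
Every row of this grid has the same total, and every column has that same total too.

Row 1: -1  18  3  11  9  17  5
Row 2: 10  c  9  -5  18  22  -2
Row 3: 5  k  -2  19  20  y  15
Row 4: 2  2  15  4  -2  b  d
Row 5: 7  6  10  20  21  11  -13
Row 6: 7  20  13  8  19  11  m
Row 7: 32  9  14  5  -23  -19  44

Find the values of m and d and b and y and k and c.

Rows 1 and 5 both sum to 62, so that's the common total.
Row 2 has 10 + 9 − 5 + 18 + 22 − 2 = 52; the blank must be 62 − 52 = 10.
Column 2 has 18 + 10 + 2 + 6 + 20 + 9 = 65; the blank must be 62 − 65 = -3.
Row 6 has 7 + 20 + 13 + 8 + 19 + 11 = 78; the blank must be 62 − 78 = -16.
Column 7 has 5 − 2 + 15 − 13 − 16 + 44 = 33; the blank must be 62 − 33 = 29.
Row 3 has 5 − 3 − 2 + 19 + 20 + 15 = 54; the blank must be 62 − 54 = 8.
Row 4 has 2 + 2 + 15 + 4 − 2 + 29 = 50; the blank must be 62 − 50 = 12.

m = -16, d = 29, b = 12, y = 8, k = -3, c = 10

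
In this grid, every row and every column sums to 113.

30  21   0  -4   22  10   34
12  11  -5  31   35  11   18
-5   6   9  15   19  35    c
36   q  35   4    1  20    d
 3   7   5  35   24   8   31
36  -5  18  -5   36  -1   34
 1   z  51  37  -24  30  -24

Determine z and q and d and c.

The known cells in row 7 total 71, leaving 113 − 71 = 42 for the blank.
The known cells in column 2 total 82, leaving 113 − 82 = 31 for the blank.
The known cells in row 3 total 79, leaving 113 − 79 = 34 for the blank.
The known cells in row 4 total 127, leaving 113 − 127 = -14 for the blank.

z = 42, q = 31, d = -14, c = 34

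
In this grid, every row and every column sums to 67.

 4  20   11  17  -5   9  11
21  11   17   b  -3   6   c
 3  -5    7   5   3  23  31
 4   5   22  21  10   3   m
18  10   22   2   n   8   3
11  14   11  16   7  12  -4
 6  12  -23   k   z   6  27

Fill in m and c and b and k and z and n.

m = 2, c = -3, b = 18, k = -12, z = 51, n = 4

Row 5 has 18 + 10 + 22 + 2 + 8 + 3 = 63; the blank must be 67 − 63 = 4.
Column 5 has -5 − 3 + 3 + 10 + 4 + 7 = 16; the blank must be 67 − 16 = 51.
Row 4 has 4 + 5 + 22 + 21 + 10 + 3 = 65; the blank must be 67 − 65 = 2.
Column 7 has 11 + 31 + 2 + 3 − 4 + 27 = 70; the blank must be 67 − 70 = -3.
Row 7 has 6 + 12 − 23 + 51 + 6 + 27 = 79; the blank must be 67 − 79 = -12.
Row 2 has 21 + 11 + 17 − 3 + 6 − 3 = 49; the blank must be 67 − 49 = 18.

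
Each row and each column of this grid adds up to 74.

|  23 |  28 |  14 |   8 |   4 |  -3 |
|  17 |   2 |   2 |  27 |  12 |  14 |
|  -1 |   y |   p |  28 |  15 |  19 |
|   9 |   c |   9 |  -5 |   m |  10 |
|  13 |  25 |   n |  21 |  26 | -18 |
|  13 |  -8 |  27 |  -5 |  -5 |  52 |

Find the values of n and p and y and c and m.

Column 5 has 4 + 12 + 15 + 26 − 5 = 52; the blank must be 74 − 52 = 22.
Row 4 has 9 + 9 − 5 + 22 + 10 = 45; the blank must be 74 − 45 = 29.
Column 2 has 28 + 2 + 29 + 25 − 8 = 76; the blank must be 74 − 76 = -2.
Row 5 has 13 + 25 + 21 + 26 − 18 = 67; the blank must be 74 − 67 = 7.
Row 3 has -1 − 2 + 28 + 15 + 19 = 59; the blank must be 74 − 59 = 15.

n = 7, p = 15, y = -2, c = 29, m = 22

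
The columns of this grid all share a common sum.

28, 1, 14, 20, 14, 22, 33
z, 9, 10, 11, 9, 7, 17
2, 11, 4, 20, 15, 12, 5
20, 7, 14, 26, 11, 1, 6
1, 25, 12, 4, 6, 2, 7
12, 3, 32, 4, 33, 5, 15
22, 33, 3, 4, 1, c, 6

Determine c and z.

c = 40, z = 4

Columns 3 and 7 both add up to 89, so every column sums to 89.
Column 6: 22 + 7 + 12 + 1 + 2 + 5 = 49, so the missing entry is 89 − 49 = 40.
Column 1: 28 + 2 + 20 + 1 + 12 + 22 = 85, so the missing entry is 89 − 85 = 4.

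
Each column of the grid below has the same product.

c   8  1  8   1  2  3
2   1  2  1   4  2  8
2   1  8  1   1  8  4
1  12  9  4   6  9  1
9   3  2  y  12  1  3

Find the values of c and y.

Columns 3 and 7 each multiply to 288, so every column has product 288.
Column 1: 2×2×1×9 = 36, so the missing entry is 288 ÷ 36 = 8.
Column 4: 8×1×1×4 = 32, so the missing entry is 288 ÷ 32 = 9.

c = 8, y = 9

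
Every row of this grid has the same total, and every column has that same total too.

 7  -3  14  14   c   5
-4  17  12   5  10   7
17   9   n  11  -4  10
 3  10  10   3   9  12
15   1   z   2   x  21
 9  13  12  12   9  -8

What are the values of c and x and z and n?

Rows 2 and 4 both sum to 47, so that's the common total.
Row 1 has 7 − 3 + 14 + 14 + 5 = 37; the blank must be 47 − 37 = 10.
Column 5 has 10 + 10 − 4 + 9 + 9 = 34; the blank must be 47 − 34 = 13.
Row 5 has 15 + 1 + 2 + 13 + 21 = 52; the blank must be 47 − 52 = -5.
Row 3 has 17 + 9 + 11 − 4 + 10 = 43; the blank must be 47 − 43 = 4.

c = 10, x = 13, z = -5, n = 4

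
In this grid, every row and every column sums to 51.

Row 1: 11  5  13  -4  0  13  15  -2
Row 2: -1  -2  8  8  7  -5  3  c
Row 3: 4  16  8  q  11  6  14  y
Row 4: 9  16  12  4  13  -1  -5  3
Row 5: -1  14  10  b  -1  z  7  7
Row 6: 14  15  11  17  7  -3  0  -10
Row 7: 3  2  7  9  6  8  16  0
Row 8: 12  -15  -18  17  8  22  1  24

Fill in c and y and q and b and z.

Row 2: -1 − 2 + 8 + 8 + 7 − 5 + 3 = 18, so its missing entry is 51 − 18 = 33.
Column 8: -2 + 33 + 3 + 7 − 10 + 0 + 24 = 55, so its missing entry is 51 − 55 = -4.
Row 3: 4 + 16 + 8 + 11 + 6 + 14 − 4 = 55, so its missing entry is 51 − 55 = -4.
Column 4: -4 + 8 − 4 + 4 + 17 + 9 + 17 = 47, so its missing entry is 51 − 47 = 4.
Row 5: -1 + 14 + 10 + 4 − 1 + 7 + 7 = 40, so its missing entry is 51 − 40 = 11.

c = 33, y = -4, q = -4, b = 4, z = 11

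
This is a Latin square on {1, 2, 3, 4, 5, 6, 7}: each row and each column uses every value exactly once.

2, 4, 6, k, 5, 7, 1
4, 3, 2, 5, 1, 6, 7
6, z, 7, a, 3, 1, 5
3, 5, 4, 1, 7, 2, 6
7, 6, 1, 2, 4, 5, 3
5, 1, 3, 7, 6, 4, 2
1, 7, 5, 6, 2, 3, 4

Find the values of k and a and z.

For row 1, column 4: row 1 already has {1, 2, 4, 5, 6, 7}; that leaves 3.
At (row 3, col 4): column 4 already has {1, 2, 3, 5, 6, 7}, so the value is 4.
At (row 3, col 2): row 3 already has {1, 3, 4, 5, 6, 7}, so the value is 2.

k = 3, a = 4, z = 2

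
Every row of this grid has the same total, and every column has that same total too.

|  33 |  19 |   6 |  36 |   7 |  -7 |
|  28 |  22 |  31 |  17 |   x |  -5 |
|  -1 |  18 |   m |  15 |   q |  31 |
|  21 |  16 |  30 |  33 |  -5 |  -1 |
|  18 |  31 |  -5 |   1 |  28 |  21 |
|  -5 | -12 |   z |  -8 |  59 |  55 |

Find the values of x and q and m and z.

x = 1, q = 4, m = 27, z = 5

Rows 1 and 4 both sum to 94, so that's the common total.
Row 6: -5 − 12 − 8 + 59 + 55 = 89, so its missing entry is 94 − 89 = 5.
Row 2: 28 + 22 + 31 + 17 − 5 = 93, so its missing entry is 94 − 93 = 1.
Column 5: 7 + 1 − 5 + 28 + 59 = 90, so its missing entry is 94 − 90 = 4.
Row 3: -1 + 18 + 15 + 4 + 31 = 67, so its missing entry is 94 − 67 = 27.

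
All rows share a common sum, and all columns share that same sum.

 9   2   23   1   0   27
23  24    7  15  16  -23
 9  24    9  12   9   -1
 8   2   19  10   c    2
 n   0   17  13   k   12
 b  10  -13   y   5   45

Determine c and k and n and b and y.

c = 21, k = 11, n = 9, b = 4, y = 11

Rows 1 and 2 both sum to 62, so that's the common total.
Row 4: 8 + 2 + 19 + 10 + 2 = 41, so its missing entry is 62 − 41 = 21.
Column 5: 0 + 16 + 9 + 21 + 5 = 51, so its missing entry is 62 − 51 = 11.
Row 5: 0 + 17 + 13 + 11 + 12 = 53, so its missing entry is 62 − 53 = 9.
Column 1: 9 + 23 + 9 + 8 + 9 = 58, so its missing entry is 62 − 58 = 4.
Row 6: 4 + 10 − 13 + 5 + 45 = 51, so its missing entry is 62 − 51 = 11.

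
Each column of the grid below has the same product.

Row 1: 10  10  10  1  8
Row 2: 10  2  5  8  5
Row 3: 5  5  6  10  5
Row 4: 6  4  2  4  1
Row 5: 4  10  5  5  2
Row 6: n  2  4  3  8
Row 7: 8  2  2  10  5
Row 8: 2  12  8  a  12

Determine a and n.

a = 4, n = 1

Columns 3 and 5 each multiply to 192000, so every column has product 192000.
Column 4: 1×8×10×4×5×3×10 = 48000, so the missing entry is 192000 ÷ 48000 = 4.
Column 1: 10×10×5×6×4×8×2 = 192000, so the missing entry is 192000 ÷ 192000 = 1.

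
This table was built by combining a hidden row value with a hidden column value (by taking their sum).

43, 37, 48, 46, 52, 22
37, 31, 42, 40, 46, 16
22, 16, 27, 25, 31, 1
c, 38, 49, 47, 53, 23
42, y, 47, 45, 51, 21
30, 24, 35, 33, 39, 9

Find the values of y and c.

y = 36, c = 44

The difference between any two rows is the same in every column — this is an addition table with the headers hidden.
Row 5 minus row 1 is 45 − 46 = -1, so its entry in column 2 is 37 + (-1) = 36.
Row 4 minus row 1 is 47 − 46 = 1, so its entry in column 1 is 43 + 1 = 44.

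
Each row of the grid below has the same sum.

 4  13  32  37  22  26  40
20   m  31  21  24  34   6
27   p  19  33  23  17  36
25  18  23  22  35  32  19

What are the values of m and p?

Row 1 sums to 174 and so does row 4; that's the common total.
In row 2 the known cells total 136, leaving 174 − 136 = 38.
In row 3 the known cells total 155, leaving 174 − 155 = 19.

m = 38, p = 19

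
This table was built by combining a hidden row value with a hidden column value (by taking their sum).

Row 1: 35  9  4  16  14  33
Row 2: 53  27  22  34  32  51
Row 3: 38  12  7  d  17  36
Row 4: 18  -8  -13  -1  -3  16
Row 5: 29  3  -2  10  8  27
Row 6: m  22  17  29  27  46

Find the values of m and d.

The difference between any two rows is the same in every column — this is an addition table with the headers hidden.
Row 6 minus row 1 is 17 − 4 = 13, so its entry in column 1 is 35 + 13 = 48.
Row 3 minus row 1 is 7 − 4 = 3, so its entry in column 4 is 16 + 3 = 19.

m = 48, d = 19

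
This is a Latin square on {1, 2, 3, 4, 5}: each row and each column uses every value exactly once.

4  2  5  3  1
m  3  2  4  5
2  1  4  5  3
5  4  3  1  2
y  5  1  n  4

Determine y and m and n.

y = 3, m = 1, n = 2

At (row 2, col 1): row 2 already has {2, 3, 4, 5}, so the value is 1.
Cell (5,1): column 1 already has {1, 2, 4, 5} → 3.
At (row 5, col 4): row 5 already has {1, 3, 4, 5}, so the value is 2.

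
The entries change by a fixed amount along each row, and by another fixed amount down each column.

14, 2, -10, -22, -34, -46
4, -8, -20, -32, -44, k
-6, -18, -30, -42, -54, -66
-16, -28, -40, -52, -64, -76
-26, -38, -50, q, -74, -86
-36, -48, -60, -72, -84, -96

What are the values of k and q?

k = -56, q = -62

Along each row the entries change by -12 per step; down each column they change by -10.
Row 2: from 4 at column 1, stepping by -12 to column 6 gives -56.
Row 5: from -26 at column 1, stepping by -12 to column 4 gives -62.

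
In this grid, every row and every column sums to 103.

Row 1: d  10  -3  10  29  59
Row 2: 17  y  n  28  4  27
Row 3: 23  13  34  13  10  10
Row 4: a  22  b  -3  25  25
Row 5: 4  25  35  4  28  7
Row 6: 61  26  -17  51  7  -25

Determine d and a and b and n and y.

d = -2, a = 0, b = 34, n = 20, y = 7

The known cells in row 1 total 105, leaving 103 − 105 = -2 for the blank.
The known cells in column 2 total 96, leaving 103 − 96 = 7 for the blank.
The known cells in row 2 total 83, leaving 103 − 83 = 20 for the blank.
The known cells in column 1 total 103, leaving 103 − 103 = 0 for the blank.
The known cells in row 4 total 69, leaving 103 − 69 = 34 for the blank.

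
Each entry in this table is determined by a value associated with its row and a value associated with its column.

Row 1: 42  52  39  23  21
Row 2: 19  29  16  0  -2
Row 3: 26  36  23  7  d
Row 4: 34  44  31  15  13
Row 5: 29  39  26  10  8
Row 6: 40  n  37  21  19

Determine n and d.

n = 50, d = 5

The difference between any two rows is the same in every column — this is an addition table with the headers hidden.
Row 6 minus row 1 is 21 − 23 = -2, so its entry in column 2 is 52 + (-2) = 50.
Row 3 minus row 1 is 7 − 23 = -16, so its entry in column 5 is 21 + (-16) = 5.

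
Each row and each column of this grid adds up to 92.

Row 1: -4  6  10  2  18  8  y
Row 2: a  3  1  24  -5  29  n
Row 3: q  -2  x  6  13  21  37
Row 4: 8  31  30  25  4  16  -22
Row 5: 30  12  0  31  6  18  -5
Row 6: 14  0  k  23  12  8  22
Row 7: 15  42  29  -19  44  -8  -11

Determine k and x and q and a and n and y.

Row 1: -4 + 6 + 10 + 2 + 18 + 8 = 40, so its missing entry is 92 − 40 = 52.
Column 7: 52 + 37 − 22 − 5 + 22 − 11 = 73, so its missing entry is 92 − 73 = 19.
Row 2: 3 + 1 + 24 − 5 + 29 + 19 = 71, so its missing entry is 92 − 71 = 21.
Column 1: -4 + 21 + 8 + 30 + 14 + 15 = 84, so its missing entry is 92 − 84 = 8.
Row 3: 8 − 2 + 6 + 13 + 21 + 37 = 83, so its missing entry is 92 − 83 = 9.
Row 6: 14 + 0 + 23 + 12 + 8 + 22 = 79, so its missing entry is 92 − 79 = 13.

k = 13, x = 9, q = 8, a = 21, n = 19, y = 52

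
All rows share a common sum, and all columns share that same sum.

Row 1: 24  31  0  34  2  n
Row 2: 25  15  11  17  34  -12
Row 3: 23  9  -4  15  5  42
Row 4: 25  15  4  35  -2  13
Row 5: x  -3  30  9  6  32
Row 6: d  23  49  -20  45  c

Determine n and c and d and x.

n = -1, c = 16, d = -23, x = 16

Rows 2 and 3 both sum to 90, so that's the common total.
Row 5: -3 + 30 + 9 + 6 + 32 = 74, so its missing entry is 90 − 74 = 16.
Column 1: 24 + 25 + 23 + 25 + 16 = 113, so its missing entry is 90 − 113 = -23.
Row 6: -23 + 23 + 49 − 20 + 45 = 74, so its missing entry is 90 − 74 = 16.
Row 1: 24 + 31 + 0 + 34 + 2 = 91, so its missing entry is 90 − 91 = -1.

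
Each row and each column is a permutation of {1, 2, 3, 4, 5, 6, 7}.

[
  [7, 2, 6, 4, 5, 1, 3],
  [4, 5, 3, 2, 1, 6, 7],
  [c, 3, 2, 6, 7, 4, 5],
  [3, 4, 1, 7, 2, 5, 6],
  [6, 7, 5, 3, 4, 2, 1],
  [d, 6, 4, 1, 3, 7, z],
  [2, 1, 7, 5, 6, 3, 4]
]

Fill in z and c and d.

For row 3, column 1: row 3 already has {2, 3, 4, 5, 6, 7}; that leaves 1.
At (row 6, col 1): column 1 already has {1, 2, 3, 4, 6, 7}, so the value is 5.
At (row 6, col 7): row 6 already has {1, 3, 4, 5, 6, 7}, so the value is 2.

z = 2, c = 1, d = 5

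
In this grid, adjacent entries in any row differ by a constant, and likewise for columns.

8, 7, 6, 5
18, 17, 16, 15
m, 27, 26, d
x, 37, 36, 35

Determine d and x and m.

d = 25, x = 38, m = 28

Along each row the entries change by -1 per step; down each column they change by 10.
Row 3: from 27 at column 2, stepping by -1 to column 4 gives 25.
Row 4: from 37 at column 2, stepping by -1 to column 1 gives 38.
Row 3: from 27 at column 2, stepping by -1 to column 1 gives 28.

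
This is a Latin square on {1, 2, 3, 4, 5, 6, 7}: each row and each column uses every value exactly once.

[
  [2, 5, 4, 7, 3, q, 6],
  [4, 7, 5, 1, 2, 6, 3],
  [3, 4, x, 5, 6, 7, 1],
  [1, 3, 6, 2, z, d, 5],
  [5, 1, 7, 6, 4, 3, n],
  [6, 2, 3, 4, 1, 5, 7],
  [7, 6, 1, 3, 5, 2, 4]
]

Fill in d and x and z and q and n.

d = 4, x = 2, z = 7, q = 1, n = 2

For row 4, column 5: column 5 already has {1, 2, 3, 4, 5, 6}; that leaves 7.
For row 5, column 7: row 5 already has {1, 3, 4, 5, 6, 7}; that leaves 2.
Cell (1,6): row 1 already has {2, 3, 4, 5, 6, 7} → 1.
For row 3, column 3: row 3 already has {1, 3, 4, 5, 6, 7}; that leaves 2.
Cell (4,6): row 4 already has {1, 2, 3, 5, 6, 7} → 4.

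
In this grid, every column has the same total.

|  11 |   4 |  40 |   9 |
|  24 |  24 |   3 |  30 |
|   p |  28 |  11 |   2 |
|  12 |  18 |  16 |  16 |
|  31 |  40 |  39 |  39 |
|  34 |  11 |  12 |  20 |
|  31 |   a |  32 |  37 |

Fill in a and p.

a = 28, p = 10

Columns 3 and 4 both add up to 153, so every column sums to 153.
Column 2: 4 + 24 + 28 + 18 + 40 + 11 = 125, so the missing entry is 153 − 125 = 28.
Column 1: 11 + 24 + 12 + 31 + 34 + 31 = 143, so the missing entry is 153 − 143 = 10.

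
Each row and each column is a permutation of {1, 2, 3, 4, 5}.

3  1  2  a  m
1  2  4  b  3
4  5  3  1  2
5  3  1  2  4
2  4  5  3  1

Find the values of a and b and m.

a = 4, b = 5, m = 5

For row 2, column 4: row 2 already has {1, 2, 3, 4}; that leaves 5.
Cell (1,4): column 4 already has {1, 2, 3, 5} → 4.
Cell (1,5): row 1 already has {1, 2, 3, 4} → 5.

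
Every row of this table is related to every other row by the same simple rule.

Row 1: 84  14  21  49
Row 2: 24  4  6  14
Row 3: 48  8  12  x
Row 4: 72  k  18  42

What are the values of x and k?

Each row is a constant multiple of every other row — this is a multiplication table with the headers hidden.
Row 3 is 12/21 = 4/7 times row 1, so its entry in column 4 is 49 × 4/7 = 28.
Row 4 is 18/21 = 6/7 times row 1, so its entry in column 2 is 14 × 6/7 = 12.

x = 28, k = 12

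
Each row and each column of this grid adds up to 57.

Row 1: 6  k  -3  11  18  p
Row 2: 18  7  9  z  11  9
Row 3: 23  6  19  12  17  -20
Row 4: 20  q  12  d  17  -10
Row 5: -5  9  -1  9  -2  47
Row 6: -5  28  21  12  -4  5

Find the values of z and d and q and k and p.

z = 3, d = 10, q = 8, k = -1, p = 26

Column 6 has 9 − 20 − 10 + 47 + 5 = 31; the blank must be 57 − 31 = 26.
Row 1 has 6 − 3 + 11 + 18 + 26 = 58; the blank must be 57 − 58 = -1.
Column 2 has -1 + 7 + 6 + 9 + 28 = 49; the blank must be 57 − 49 = 8.
Row 4 has 20 + 8 + 12 + 17 − 10 = 47; the blank must be 57 − 47 = 10.
Row 2 has 18 + 7 + 9 + 11 + 9 = 54; the blank must be 57 − 54 = 3.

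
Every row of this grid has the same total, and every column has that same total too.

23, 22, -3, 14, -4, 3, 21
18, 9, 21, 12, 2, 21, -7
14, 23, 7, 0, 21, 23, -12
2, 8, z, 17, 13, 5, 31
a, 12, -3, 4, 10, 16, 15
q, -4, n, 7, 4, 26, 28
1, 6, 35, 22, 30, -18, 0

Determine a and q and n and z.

a = 22, q = -4, n = 19, z = 0

Rows 1 and 2 both sum to 76, so that's the common total.
The known cells in row 4 total 76, leaving 76 − 76 = 0 for the blank.
The known cells in row 5 total 54, leaving 76 − 54 = 22 for the blank.
The known cells in column 1 total 80, leaving 76 − 80 = -4 for the blank.
The known cells in row 6 total 57, leaving 76 − 57 = 19 for the blank.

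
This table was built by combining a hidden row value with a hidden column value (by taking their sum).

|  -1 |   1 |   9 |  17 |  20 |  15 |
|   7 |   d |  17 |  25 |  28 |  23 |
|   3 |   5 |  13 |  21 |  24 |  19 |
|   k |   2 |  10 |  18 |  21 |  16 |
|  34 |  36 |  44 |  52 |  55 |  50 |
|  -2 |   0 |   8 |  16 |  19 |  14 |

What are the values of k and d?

k = 0, d = 9

The difference between any two rows is the same in every column — this is an addition table with the headers hidden.
Row 4 minus row 1 is 21 − 20 = 1, so its entry in column 1 is -1 + 1 = 0.
Row 2 minus row 1 is 28 − 20 = 8, so its entry in column 2 is 1 + 8 = 9.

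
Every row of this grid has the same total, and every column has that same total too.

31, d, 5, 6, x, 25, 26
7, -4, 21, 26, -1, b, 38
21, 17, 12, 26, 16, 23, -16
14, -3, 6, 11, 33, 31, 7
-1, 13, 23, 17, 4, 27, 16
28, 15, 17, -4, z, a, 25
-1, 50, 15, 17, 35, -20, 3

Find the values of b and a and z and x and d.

Rows 3 and 4 both sum to 99, so that's the common total.
Column 2 has -4 + 17 − 3 + 13 + 15 + 50 = 88; the blank must be 99 − 88 = 11.
Row 1 has 31 + 11 + 5 + 6 + 25 + 26 = 104; the blank must be 99 − 104 = -5.
Row 2 has 7 − 4 + 21 + 26 − 1 + 38 = 87; the blank must be 99 − 87 = 12.
Column 6 has 25 + 12 + 23 + 31 + 27 − 20 = 98; the blank must be 99 − 98 = 1.
Row 6 has 28 + 15 + 17 − 4 + 1 + 25 = 82; the blank must be 99 − 82 = 17.

b = 12, a = 1, z = 17, x = -5, d = 11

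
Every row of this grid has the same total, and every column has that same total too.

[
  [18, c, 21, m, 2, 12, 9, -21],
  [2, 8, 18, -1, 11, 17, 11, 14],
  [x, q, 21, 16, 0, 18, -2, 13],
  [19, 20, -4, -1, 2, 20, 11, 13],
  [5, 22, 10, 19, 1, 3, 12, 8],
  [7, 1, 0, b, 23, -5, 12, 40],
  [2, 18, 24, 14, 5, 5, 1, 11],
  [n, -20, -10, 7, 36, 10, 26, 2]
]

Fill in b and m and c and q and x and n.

b = 2, m = 24, c = 15, q = 16, x = -2, n = 29

Rows 2 and 4 both sum to 80, so that's the common total.
The known cells in row 8 total 51, leaving 80 − 51 = 29 for the blank.
The known cells in column 1 total 82, leaving 80 − 82 = -2 for the blank.
The known cells in row 3 total 64, leaving 80 − 64 = 16 for the blank.
The known cells in column 2 total 65, leaving 80 − 65 = 15 for the blank.
The known cells in row 1 total 56, leaving 80 − 56 = 24 for the blank.
The known cells in row 6 total 78, leaving 80 − 78 = 2 for the blank.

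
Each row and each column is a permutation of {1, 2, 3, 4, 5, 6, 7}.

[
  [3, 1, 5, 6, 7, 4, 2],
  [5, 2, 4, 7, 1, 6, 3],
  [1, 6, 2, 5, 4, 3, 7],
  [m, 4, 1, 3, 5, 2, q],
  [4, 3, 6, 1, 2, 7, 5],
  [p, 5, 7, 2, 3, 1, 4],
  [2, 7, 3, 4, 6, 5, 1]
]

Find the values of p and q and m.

Cell (6,1): row 6 already has {1, 2, 3, 4, 5, 7} → 6.
For row 4, column 1: column 1 already has {1, 2, 3, 4, 5, 6}; that leaves 7.
For row 4, column 7: row 4 already has {1, 2, 3, 4, 5, 7}; that leaves 6.

p = 6, q = 6, m = 7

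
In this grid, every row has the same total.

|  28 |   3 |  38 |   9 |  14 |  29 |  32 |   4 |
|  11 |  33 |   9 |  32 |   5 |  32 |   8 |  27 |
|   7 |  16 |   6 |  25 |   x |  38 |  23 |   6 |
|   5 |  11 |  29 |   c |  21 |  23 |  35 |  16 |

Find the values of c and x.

Rows 1 and 2 both add up to 157, so every row sums to 157.
Row 4: 5 + 11 + 29 + 21 + 23 + 35 + 16 = 140, so the missing entry is 157 − 140 = 17.
Row 3: 7 + 16 + 6 + 25 + 38 + 23 + 6 = 121, so the missing entry is 157 − 121 = 36.

c = 17, x = 36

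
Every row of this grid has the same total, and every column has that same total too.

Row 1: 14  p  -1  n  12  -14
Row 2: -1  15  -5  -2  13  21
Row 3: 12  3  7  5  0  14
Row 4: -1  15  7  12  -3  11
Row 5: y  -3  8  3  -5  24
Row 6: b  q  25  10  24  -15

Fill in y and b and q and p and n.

y = 14, b = 3, q = -6, p = 17, n = 13

Rows 2 and 3 both sum to 41, so that's the common total.
Row 5 has -3 + 8 + 3 − 5 + 24 = 27; the blank must be 41 − 27 = 14.
Column 4 has -2 + 5 + 12 + 3 + 10 = 28; the blank must be 41 − 28 = 13.
Row 1 has 14 − 1 + 13 + 12 − 14 = 24; the blank must be 41 − 24 = 17.
Column 2 has 17 + 15 + 3 + 15 − 3 = 47; the blank must be 41 − 47 = -6.
Row 6 has -6 + 25 + 10 + 24 − 15 = 38; the blank must be 41 − 38 = 3.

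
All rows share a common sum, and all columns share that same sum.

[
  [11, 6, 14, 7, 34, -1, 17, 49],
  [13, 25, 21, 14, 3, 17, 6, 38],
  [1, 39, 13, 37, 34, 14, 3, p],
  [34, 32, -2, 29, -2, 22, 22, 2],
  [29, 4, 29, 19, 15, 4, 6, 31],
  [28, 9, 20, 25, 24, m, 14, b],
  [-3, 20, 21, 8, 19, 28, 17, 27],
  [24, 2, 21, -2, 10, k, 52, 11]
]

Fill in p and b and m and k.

Rows 1 and 2 both sum to 137, so that's the common total.
Row 8: 24 + 2 + 21 − 2 + 10 + 52 + 11 = 118, so its missing entry is 137 − 118 = 19.
Row 3: 1 + 39 + 13 + 37 + 34 + 14 + 3 = 141, so its missing entry is 137 − 141 = -4.
Column 8: 49 + 38 − 4 + 2 + 31 + 27 + 11 = 154, so its missing entry is 137 − 154 = -17.
Row 6: 28 + 9 + 20 + 25 + 24 + 14 − 17 = 103, so its missing entry is 137 − 103 = 34.

p = -4, b = -17, m = 34, k = 19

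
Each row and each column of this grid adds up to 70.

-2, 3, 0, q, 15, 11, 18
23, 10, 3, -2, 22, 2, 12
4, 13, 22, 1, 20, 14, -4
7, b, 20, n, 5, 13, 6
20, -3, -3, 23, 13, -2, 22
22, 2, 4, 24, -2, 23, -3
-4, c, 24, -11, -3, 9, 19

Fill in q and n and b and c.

q = 25, n = 10, b = 9, c = 36

The known cells in row 7 total 34, leaving 70 − 34 = 36 for the blank.
The known cells in column 2 total 61, leaving 70 − 61 = 9 for the blank.
The known cells in row 1 total 45, leaving 70 − 45 = 25 for the blank.
The known cells in row 4 total 60, leaving 70 − 60 = 10 for the blank.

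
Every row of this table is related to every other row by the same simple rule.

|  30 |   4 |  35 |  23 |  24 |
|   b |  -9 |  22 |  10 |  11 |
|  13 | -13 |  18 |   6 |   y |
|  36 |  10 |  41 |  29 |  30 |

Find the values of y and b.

y = 7, b = 17

The difference between any two rows is the same in every column — this is an addition table with the headers hidden.
Row 3 minus row 1 is -13 − 4 = -17, so its entry in column 5 is 24 + (-17) = 7.
Row 2 minus row 1 is -9 − 4 = -13, so its entry in column 1 is 30 + (-13) = 17.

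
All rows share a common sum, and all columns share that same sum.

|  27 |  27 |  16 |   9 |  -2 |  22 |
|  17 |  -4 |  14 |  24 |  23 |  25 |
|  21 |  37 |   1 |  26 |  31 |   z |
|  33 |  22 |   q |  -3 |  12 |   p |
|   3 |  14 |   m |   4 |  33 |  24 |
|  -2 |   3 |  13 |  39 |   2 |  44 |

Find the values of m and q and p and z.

Rows 1 and 2 both sum to 99, so that's the common total.
Row 3: 21 + 37 + 1 + 26 + 31 = 116, so its missing entry is 99 − 116 = -17.
Column 6: 22 + 25 − 17 + 24 + 44 = 98, so its missing entry is 99 − 98 = 1.
Row 4: 33 + 22 − 3 + 12 + 1 = 65, so its missing entry is 99 − 65 = 34.
Row 5: 3 + 14 + 4 + 33 + 24 = 78, so its missing entry is 99 − 78 = 21.

m = 21, q = 34, p = 1, z = -17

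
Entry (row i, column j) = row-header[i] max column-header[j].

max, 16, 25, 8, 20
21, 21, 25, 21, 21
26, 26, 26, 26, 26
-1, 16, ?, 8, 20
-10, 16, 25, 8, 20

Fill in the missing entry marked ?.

25

max(-1, 25) = 25.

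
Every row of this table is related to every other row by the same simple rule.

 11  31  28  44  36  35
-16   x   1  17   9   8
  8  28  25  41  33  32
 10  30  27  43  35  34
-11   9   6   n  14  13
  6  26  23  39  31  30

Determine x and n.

The difference between any two rows is the same in every column — this is an addition table with the headers hidden.
Row 2 minus row 1 is -16 − 11 = -27, so its entry in column 2 is 31 + (-27) = 4.
Row 5 minus row 1 is -11 − 11 = -22, so its entry in column 4 is 44 + (-22) = 22.

x = 4, n = 22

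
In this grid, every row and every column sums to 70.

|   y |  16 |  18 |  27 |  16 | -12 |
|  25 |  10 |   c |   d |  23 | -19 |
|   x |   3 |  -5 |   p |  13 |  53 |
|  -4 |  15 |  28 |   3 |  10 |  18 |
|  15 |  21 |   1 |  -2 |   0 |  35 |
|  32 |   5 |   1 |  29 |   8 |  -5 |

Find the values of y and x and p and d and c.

Column 3 has 18 − 5 + 28 + 1 + 1 = 43; the blank must be 70 − 43 = 27.
Row 1 has 16 + 18 + 27 + 16 − 12 = 65; the blank must be 70 − 65 = 5.
Column 1 has 5 + 25 − 4 + 15 + 32 = 73; the blank must be 70 − 73 = -3.
Row 3 has -3 + 3 − 5 + 13 + 53 = 61; the blank must be 70 − 61 = 9.
Row 2 has 25 + 10 + 27 + 23 − 19 = 66; the blank must be 70 − 66 = 4.

y = 5, x = -3, p = 9, d = 4, c = 27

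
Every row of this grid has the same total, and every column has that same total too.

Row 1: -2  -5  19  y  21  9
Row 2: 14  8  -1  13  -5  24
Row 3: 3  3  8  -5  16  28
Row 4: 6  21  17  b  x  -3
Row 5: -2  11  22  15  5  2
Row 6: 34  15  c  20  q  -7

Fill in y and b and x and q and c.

y = 11, b = -1, x = 13, q = 3, c = -12

Rows 2 and 3 both sum to 53, so that's the common total.
Row 1: -2 − 5 + 19 + 21 + 9 = 42, so its missing entry is 53 − 42 = 11.
Column 4: 11 + 13 − 5 + 15 + 20 = 54, so its missing entry is 53 − 54 = -1.
Row 4: 6 + 21 + 17 − 1 − 3 = 40, so its missing entry is 53 − 40 = 13.
Column 5: 21 − 5 + 16 + 13 + 5 = 50, so its missing entry is 53 − 50 = 3.
Row 6: 34 + 15 + 20 + 3 − 7 = 65, so its missing entry is 53 − 65 = -12.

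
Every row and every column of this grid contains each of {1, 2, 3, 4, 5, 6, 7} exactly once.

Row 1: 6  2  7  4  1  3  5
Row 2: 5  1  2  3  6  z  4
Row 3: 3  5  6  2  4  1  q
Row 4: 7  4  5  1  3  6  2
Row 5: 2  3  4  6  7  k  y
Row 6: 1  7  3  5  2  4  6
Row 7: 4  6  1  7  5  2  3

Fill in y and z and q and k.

y = 1, z = 7, q = 7, k = 5

For row 3, column 7: row 3 already has {1, 2, 3, 4, 5, 6}; that leaves 7.
At (row 5, col 7): column 7 already has {2, 3, 4, 5, 6, 7}, so the value is 1.
Cell (5,6): row 5 already has {1, 2, 3, 4, 6, 7} → 5.
Cell (2,6): row 2 already has {1, 2, 3, 4, 5, 6} → 7.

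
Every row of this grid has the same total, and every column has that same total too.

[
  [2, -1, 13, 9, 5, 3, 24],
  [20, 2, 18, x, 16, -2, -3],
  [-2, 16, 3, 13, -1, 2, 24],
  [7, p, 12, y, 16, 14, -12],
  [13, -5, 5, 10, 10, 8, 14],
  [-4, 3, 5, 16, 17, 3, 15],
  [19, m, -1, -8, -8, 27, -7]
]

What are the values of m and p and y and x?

Rows 1 and 3 both sum to 55, so that's the common total.
Row 7 has 19 − 1 − 8 − 8 + 27 − 7 = 22; the blank must be 55 − 22 = 33.
Column 2 has -1 + 2 + 16 − 5 + 3 + 33 = 48; the blank must be 55 − 48 = 7.
Row 4 has 7 + 7 + 12 + 16 + 14 − 12 = 44; the blank must be 55 − 44 = 11.
Row 2 has 20 + 2 + 18 + 16 − 2 − 3 = 51; the blank must be 55 − 51 = 4.

m = 33, p = 7, y = 11, x = 4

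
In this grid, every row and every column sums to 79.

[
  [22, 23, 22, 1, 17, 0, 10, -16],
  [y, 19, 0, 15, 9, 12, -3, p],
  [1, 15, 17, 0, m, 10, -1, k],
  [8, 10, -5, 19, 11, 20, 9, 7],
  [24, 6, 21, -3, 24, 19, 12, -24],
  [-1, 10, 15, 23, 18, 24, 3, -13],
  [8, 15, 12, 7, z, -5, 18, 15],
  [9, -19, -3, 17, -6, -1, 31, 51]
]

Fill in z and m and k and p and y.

Row 7: 8 + 15 + 12 + 7 − 5 + 18 + 15 = 70, so its missing entry is 79 − 70 = 9.
Column 5: 17 + 9 + 11 + 24 + 18 + 9 − 6 = 82, so its missing entry is 79 − 82 = -3.
Row 3: 1 + 15 + 17 + 0 − 3 + 10 − 1 = 39, so its missing entry is 79 − 39 = 40.
Column 8: -16 + 40 + 7 − 24 − 13 + 15 + 51 = 60, so its missing entry is 79 − 60 = 19.
Row 2: 19 + 0 + 15 + 9 + 12 − 3 + 19 = 71, so its missing entry is 79 − 71 = 8.

z = 9, m = -3, k = 40, p = 19, y = 8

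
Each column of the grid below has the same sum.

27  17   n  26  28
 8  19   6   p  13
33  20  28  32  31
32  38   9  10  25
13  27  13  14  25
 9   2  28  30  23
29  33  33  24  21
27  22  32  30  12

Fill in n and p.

Columns 2 and 5 both add up to 178, so every column sums to 178.
Column 3: 6 + 28 + 9 + 13 + 28 + 33 + 32 = 149, so the missing entry is 178 − 149 = 29.
Column 4: 26 + 32 + 10 + 14 + 30 + 24 + 30 = 166, so the missing entry is 178 − 166 = 12.

n = 29, p = 12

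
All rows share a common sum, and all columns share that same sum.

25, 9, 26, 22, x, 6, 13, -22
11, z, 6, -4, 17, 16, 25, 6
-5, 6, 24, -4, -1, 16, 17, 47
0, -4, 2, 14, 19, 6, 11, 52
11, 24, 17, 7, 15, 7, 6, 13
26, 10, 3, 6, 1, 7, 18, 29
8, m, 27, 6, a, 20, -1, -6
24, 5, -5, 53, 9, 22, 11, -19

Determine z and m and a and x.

z = 23, m = 27, a = 19, x = 21

Rows 3 and 4 both sum to 100, so that's the common total.
Row 2 has 11 + 6 − 4 + 17 + 16 + 25 + 6 = 77; the blank must be 100 − 77 = 23.
Column 2 has 9 + 23 + 6 − 4 + 24 + 10 + 5 = 73; the blank must be 100 − 73 = 27.
Row 1 has 25 + 9 + 26 + 22 + 6 + 13 − 22 = 79; the blank must be 100 − 79 = 21.
Row 7 has 8 + 27 + 27 + 6 + 20 − 1 − 6 = 81; the blank must be 100 − 81 = 19.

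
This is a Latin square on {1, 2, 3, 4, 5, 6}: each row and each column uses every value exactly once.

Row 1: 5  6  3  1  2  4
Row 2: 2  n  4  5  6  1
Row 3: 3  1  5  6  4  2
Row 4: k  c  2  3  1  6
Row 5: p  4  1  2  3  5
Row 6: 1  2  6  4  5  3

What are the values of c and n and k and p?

For row 2, column 2: row 2 already has {1, 2, 4, 5, 6}; that leaves 3.
For row 4, column 2: column 2 already has {1, 2, 3, 4, 6}; that leaves 5.
At (row 5, col 1): row 5 already has {1, 2, 3, 4, 5}, so the value is 6.
For row 4, column 1: row 4 already has {1, 2, 3, 5, 6}; that leaves 4.

c = 5, n = 3, k = 4, p = 6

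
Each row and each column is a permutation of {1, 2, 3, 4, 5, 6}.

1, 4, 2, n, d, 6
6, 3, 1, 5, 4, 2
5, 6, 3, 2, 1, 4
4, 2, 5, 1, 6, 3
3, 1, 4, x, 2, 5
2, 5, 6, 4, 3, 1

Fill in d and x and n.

d = 5, x = 6, n = 3

For row 1, column 5: column 5 already has {1, 2, 3, 4, 6}; that leaves 5.
At (row 1, col 4): row 1 already has {1, 2, 4, 5, 6}, so the value is 3.
For row 5, column 4: row 5 already has {1, 2, 3, 4, 5}; that leaves 6.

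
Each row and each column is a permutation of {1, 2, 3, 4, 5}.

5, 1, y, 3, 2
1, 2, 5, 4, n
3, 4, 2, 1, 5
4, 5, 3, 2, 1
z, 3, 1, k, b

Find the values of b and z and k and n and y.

b = 4, z = 2, k = 5, n = 3, y = 4

For row 5, column 1: column 1 already has {1, 3, 4, 5}; that leaves 2.
At (row 5, col 4): column 4 already has {1, 2, 3, 4}, so the value is 5.
For row 5, column 5: row 5 already has {1, 2, 3, 5}; that leaves 4.
At (row 2, col 5): row 2 already has {1, 2, 4, 5}, so the value is 3.
At (row 1, col 3): row 1 already has {1, 2, 3, 5}, so the value is 4.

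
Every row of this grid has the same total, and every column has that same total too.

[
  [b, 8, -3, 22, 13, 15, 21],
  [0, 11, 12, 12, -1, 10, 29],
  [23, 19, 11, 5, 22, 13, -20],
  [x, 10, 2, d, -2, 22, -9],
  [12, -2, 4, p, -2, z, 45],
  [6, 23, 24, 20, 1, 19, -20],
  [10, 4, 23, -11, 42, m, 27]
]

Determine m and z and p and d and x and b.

m = -22, z = 16, p = 0, d = 25, x = 25, b = -3

Rows 2 and 3 both sum to 73, so that's the common total.
Row 7 has 10 + 4 + 23 − 11 + 42 + 27 = 95; the blank must be 73 − 95 = -22.
Row 1 has 8 − 3 + 22 + 13 + 15 + 21 = 76; the blank must be 73 − 76 = -3.
Column 1 has -3 + 0 + 23 + 12 + 6 + 10 = 48; the blank must be 73 − 48 = 25.
Column 6 has 15 + 10 + 13 + 22 + 19 − 22 = 57; the blank must be 73 − 57 = 16.
Row 5 has 12 − 2 + 4 − 2 + 16 + 45 = 73; the blank must be 73 − 73 = 0.
Row 4 has 25 + 10 + 2 − 2 + 22 − 9 = 48; the blank must be 73 − 48 = 25.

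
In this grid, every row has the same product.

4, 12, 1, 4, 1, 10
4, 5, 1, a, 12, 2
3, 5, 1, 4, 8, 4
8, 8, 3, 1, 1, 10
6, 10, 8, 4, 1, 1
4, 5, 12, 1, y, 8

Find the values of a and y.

Rows 1 and 5 each multiply to 1920, so every row has product 1920.
Row 2: 4×5×1×12×2 = 480, so the missing entry is 1920 ÷ 480 = 4.
Row 6: 4×5×12×1×8 = 1920, so the missing entry is 1920 ÷ 1920 = 1.

a = 4, y = 1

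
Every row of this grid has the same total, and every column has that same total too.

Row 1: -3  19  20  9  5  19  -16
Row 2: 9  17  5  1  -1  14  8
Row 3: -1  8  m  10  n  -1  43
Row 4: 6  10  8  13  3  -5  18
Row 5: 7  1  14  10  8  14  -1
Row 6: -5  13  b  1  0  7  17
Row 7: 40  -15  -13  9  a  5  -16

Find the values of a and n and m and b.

a = 43, n = -5, m = -1, b = 20

Rows 1 and 2 both sum to 53, so that's the common total.
Row 6 has -5 + 13 + 1 + 0 + 7 + 17 = 33; the blank must be 53 − 33 = 20.
Row 7 has 40 − 15 − 13 + 9 + 5 − 16 = 10; the blank must be 53 − 10 = 43.
Column 5 has 5 − 1 + 3 + 8 + 0 + 43 = 58; the blank must be 53 − 58 = -5.
Row 3 has -1 + 8 + 10 − 5 − 1 + 43 = 54; the blank must be 53 − 54 = -1.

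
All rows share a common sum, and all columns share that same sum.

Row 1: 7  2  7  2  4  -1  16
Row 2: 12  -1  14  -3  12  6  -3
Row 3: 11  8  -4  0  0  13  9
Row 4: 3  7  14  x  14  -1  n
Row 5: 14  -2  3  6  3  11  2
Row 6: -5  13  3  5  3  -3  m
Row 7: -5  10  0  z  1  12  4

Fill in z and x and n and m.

z = 15, x = 12, n = -12, m = 21

Rows 1 and 2 both sum to 37, so that's the common total.
Row 7 has -5 + 10 + 0 + 1 + 12 + 4 = 22; the blank must be 37 − 22 = 15.
Column 4 has 2 − 3 + 0 + 6 + 5 + 15 = 25; the blank must be 37 − 25 = 12.
Row 6 has -5 + 13 + 3 + 5 + 3 − 3 = 16; the blank must be 37 − 16 = 21.
Row 4 has 3 + 7 + 14 + 12 + 14 − 1 = 49; the blank must be 37 − 49 = -12.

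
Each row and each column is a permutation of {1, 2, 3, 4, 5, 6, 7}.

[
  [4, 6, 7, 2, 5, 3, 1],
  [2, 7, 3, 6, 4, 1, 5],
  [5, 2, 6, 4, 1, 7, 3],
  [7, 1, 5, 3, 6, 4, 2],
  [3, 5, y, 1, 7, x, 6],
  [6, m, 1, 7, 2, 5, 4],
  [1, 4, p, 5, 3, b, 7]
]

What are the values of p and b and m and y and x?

Cell (6,2): row 6 already has {1, 2, 4, 5, 6, 7} → 3.
For row 7, column 3: row 7 is missing {2, 6} and column 3 is missing {2, 4}; that leaves 2.
At (row 7, col 6): row 7 already has {1, 2, 3, 4, 5, 7}, so the value is 6.
For row 5, column 3: column 3 already has {1, 2, 3, 5, 6, 7}; that leaves 4.
At (row 5, col 6): row 5 already has {1, 3, 4, 5, 6, 7}, so the value is 2.

p = 2, b = 6, m = 3, y = 4, x = 2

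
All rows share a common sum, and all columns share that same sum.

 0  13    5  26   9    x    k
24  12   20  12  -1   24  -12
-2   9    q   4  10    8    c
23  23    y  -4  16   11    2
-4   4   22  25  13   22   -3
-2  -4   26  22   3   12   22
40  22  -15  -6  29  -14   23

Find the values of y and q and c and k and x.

y = 8, q = 13, c = 37, k = 10, x = 16

Rows 2 and 5 both sum to 79, so that's the common total.
Column 6 has 24 + 8 + 11 + 22 + 12 − 14 = 63; the blank must be 79 − 63 = 16.
Row 1 has 0 + 13 + 5 + 26 + 9 + 16 = 69; the blank must be 79 − 69 = 10.
Column 7 has 10 − 12 + 2 − 3 + 22 + 23 = 42; the blank must be 79 − 42 = 37.
Row 3 has -2 + 9 + 4 + 10 + 8 + 37 = 66; the blank must be 79 − 66 = 13.
Row 4 has 23 + 23 − 4 + 16 + 11 + 2 = 71; the blank must be 79 − 71 = 8.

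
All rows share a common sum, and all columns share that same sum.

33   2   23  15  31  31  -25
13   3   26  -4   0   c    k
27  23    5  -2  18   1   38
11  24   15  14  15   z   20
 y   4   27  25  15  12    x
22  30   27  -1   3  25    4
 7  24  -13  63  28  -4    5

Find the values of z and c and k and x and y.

z = 11, c = 34, k = 38, x = 30, y = -3

Rows 1 and 3 both sum to 110, so that's the common total.
Column 1 has 33 + 13 + 27 + 11 + 22 + 7 = 113; the blank must be 110 − 113 = -3.
Row 5 has -3 + 4 + 27 + 25 + 15 + 12 = 80; the blank must be 110 − 80 = 30.
Column 7 has -25 + 38 + 20 + 30 + 4 + 5 = 72; the blank must be 110 − 72 = 38.
Row 2 has 13 + 3 + 26 − 4 + 0 + 38 = 76; the blank must be 110 − 76 = 34.
Row 4 has 11 + 24 + 15 + 14 + 15 + 20 = 99; the blank must be 110 − 99 = 11.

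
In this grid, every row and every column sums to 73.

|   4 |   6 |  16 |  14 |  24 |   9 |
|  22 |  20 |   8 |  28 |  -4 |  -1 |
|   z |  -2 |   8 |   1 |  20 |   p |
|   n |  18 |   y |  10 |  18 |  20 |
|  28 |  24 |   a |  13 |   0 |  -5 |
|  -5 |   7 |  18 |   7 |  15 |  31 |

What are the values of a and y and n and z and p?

a = 13, y = 10, n = -3, z = 27, p = 19

Row 5: 28 + 24 + 13 + 0 − 5 = 60, so its missing entry is 73 − 60 = 13.
Column 3: 16 + 8 + 8 + 13 + 18 = 63, so its missing entry is 73 − 63 = 10.
Row 4: 18 + 10 + 10 + 18 + 20 = 76, so its missing entry is 73 − 76 = -3.
Column 1: 4 + 22 − 3 + 28 − 5 = 46, so its missing entry is 73 − 46 = 27.
Row 3: 27 − 2 + 8 + 1 + 20 = 54, so its missing entry is 73 − 54 = 19.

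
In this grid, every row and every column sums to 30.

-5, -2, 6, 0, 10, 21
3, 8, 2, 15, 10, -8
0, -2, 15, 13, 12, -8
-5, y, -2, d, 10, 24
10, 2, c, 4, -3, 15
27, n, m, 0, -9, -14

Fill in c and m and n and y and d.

c = 2, m = 7, n = 19, y = 5, d = -2

Row 5 has 10 + 2 + 4 − 3 + 15 = 28; the blank must be 30 − 28 = 2.
Column 4 has 0 + 15 + 13 + 4 + 0 = 32; the blank must be 30 − 32 = -2.
Row 4 has -5 − 2 − 2 + 10 + 24 = 25; the blank must be 30 − 25 = 5.
Column 2 has -2 + 8 − 2 + 5 + 2 = 11; the blank must be 30 − 11 = 19.
Row 6 has 27 + 19 + 0 − 9 − 14 = 23; the blank must be 30 − 23 = 7.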